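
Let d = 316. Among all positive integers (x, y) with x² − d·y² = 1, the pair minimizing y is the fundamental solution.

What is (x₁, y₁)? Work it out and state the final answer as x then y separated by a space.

12799 720

√316 → a₀=17, period (1,3,2,8,2,3,1,34); ℓ=8 even so k=7
i=0: a=17 ⇒ p=17, q=1
i=1: a=1 ⇒ p=18, q=1
i=2: a=3 ⇒ p=71, q=4
i=3: a=2 ⇒ p=160, q=9
i=4: a=8 ⇒ p=1351, q=76
…
i=6: a=3 ⇒ p=9937, q=559
i=7: a=1 ⇒ p=12799, q=720
(x₁, y₁) = (12799, 720);  12799² − 316·720² = 1 ✓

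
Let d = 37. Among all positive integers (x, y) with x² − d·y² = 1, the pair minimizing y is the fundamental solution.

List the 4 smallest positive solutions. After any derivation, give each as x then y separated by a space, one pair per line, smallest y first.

d=37: √d = [6; 12] (ℓ=1, odd), read p_1/q_1
k=0  a_k=6  p_k/q_k = 6/1
k=1  a_k=12  p_k/q_k = 73/12
→ (73, 12).  Check: 73²=5329, 37·12²=5328, difference 1.
k=2:  x_2 = 73·73+37·12·12 = 10657,  y_2 = 73·12+12·73 = 1752
k=3:  x_3 = 73·10657+37·12·1752 = 1555849,  y_3 = 73·1752+12·10657 = 255780
k=4:  x_4 = 73·1555849+37·12·255780 = 227143297,  y_4 = 73·255780+12·1555849 = 37342128

73 12
10657 1752
1555849 255780
227143297 37342128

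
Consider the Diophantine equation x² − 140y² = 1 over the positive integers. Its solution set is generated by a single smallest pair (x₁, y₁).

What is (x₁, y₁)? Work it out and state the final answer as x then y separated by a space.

71 6

√140 = [11; 1,4,1,22, …], period ℓ=4 (even) → k=3
i=0: a=11 ⇒ p=11, q=1
…
i=2: a=4 ⇒ p=59, q=5
i=3: a=1 ⇒ p=71, q=6
→ (71, 6).  Check: 71²=5041, 140·6²=5040, difference 1.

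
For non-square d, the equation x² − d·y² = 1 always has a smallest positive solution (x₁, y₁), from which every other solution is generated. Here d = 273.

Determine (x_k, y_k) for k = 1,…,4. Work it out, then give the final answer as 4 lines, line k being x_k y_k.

d=273: √d = [16; 1,1,10,1,1,32] (ℓ=6, even), read p_5/q_5
step 0: (16, 1)  from 16·(1,0) + (0,1)
step 1: (17, 1)  from 1·(16,1) + (1,0)
…
step 3: (347, 21)  from 10·(33,2) + (17,1)
step 4: (380, 23)  from 1·(347,21) + (33,2)
step 5: (727, 44)  from 1·(380,23) + (347,21)
→ (727, 44).  Check: 727²=528529, 273·44²=528528, difference 1.
(727+44√273)^2 = 1057057 + 63976√273
(727+44√273)^3 = 1536960151 + 93021060√273
(727+44√273)^4 = 2234739002497 + 135252557264√273

727 44
1057057 63976
1536960151 93021060
2234739002497 135252557264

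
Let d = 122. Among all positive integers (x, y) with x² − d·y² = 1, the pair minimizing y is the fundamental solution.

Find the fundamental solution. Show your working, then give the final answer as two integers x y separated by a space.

√122 = [11; 22, …], period ℓ=1 (odd) → k=1
step 0: (11, 1)  from 11·(1,0) + (0,1)
step 1: (243, 22)  from 22·(11,1) + (1,0)
fundamental: x₁=243, y₁=22  (since 59049 − 122·484 = 1)

243 22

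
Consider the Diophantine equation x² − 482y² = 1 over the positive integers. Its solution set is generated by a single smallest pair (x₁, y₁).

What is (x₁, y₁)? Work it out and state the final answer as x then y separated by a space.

d=482: √d = [21; 1,20,1,42] (ℓ=4, even), read p_3/q_3
k=0  a_k=21  p_k/q_k = 21/1
k=1  a_k=1  p_k/q_k = 22/1
k=2  a_k=20  p_k/q_k = 461/21
k=3  a_k=1  p_k/q_k = 483/22
(x₁, y₁) = (483, 22);  483² − 482·22² = 1 ✓

483 22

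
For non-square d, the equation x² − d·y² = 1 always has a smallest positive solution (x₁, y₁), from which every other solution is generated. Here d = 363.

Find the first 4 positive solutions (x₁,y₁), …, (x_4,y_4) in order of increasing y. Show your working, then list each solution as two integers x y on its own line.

√363 → a₀=19, period (19,38); ℓ=2 even so k=1
step 0: (19, 1)  from 19·(1,0) + (0,1)
step 1: (362, 19)  from 19·(19,1) + (1,0)
fundamental: x₁=362, y₁=19  (since 131044 − 363·361 = 1)
(362+19√363)^2 = 262087 + 13756√363
(362+19√363)^3 = 189750626 + 9959325√363
(362+19√363)^4 = 137379191137 + 7210537544√363

362 19
262087 13756
189750626 9959325
137379191137 7210537544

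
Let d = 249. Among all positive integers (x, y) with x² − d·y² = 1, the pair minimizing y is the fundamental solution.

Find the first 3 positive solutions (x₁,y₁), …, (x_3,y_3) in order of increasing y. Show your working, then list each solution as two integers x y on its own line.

√249 = [15; 1,3,1,1,5,…,3,1,30, …], period ℓ=16 (even) → k=15
i=0: a=15 ⇒ p=15, q=1
…
i=2: a=3 ⇒ p=63, q=4
i=3: a=1 ⇒ p=79, q=5
i=4: a=1 ⇒ p=142, q=9
…
i=6: a=1 ⇒ p=931, q=59
…
i=10: a=1 ⇒ p=150586, q=9543
…
i=13: a=1 ⇒ p=1884116, q=119401
i=14: a=3 ⇒ p=6669699, q=422675
i=15: a=1 ⇒ p=8553815, q=542076
(x₁, y₁) = (8553815, 542076);  8553815² − 249·542076² = 1 ✓
(x_2, y_2) = (8553815·8553815 + 249·542076·542076, 8553815·542076 + 542076·8553815) = (146335502108449, 9273635639880)
(x_3, y_3) = (8553815·146335502108449 + 249·542076·9273635639880, 8553815·9273635639880 + 542076·146335502108449) = (2503453625935556812055, 158649927281879742324)

8553815 542076
146335502108449 9273635639880
2503453625935556812055 158649927281879742324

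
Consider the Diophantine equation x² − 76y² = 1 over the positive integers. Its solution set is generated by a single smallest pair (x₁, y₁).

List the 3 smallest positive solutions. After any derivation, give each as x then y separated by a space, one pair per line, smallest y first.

57799 6630
6681448801 766414740
772362118440199 88596011107890

[8; 1,2,1,1,5,4,5,1,1,2,1,16] for √76; ℓ=12 ⇒ convergent index 11
step 0: (8, 1)  from 8·(1,0) + (0,1)
…
step 2: (26, 3)  from 2·(9,1) + (8,1)
…
step 4: (61, 7)  from 1·(35,4) + (26,3)
step 5: (340, 39)  from 5·(61,7) + (35,4)
…
step 9: (16311, 1871)  from 1·(8866,1017) + (7445,854)
step 10: (41488, 4759)  from 2·(16311,1871) + (8866,1017)
step 11: (57799, 6630)  from 1·(41488,4759) + (16311,1871)
(x₁, y₁) = (57799, 6630);  57799² − 76·6630² = 1 ✓
(57799+6630√76)^2 = 6681448801 + 766414740√76
(57799+6630√76)^3 = 772362118440199 + 88596011107890√76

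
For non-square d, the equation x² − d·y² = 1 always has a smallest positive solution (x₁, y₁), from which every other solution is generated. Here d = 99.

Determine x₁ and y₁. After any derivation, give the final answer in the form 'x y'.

10 1

d=99: √d = [9; 1,18] (ℓ=2, even), read p_1/q_1
k=0  a_k=9  p_k/q_k = 9/1
k=1  a_k=1  p_k/q_k = 10/1
(x₁, y₁) = (10, 1);  10² − 99·1² = 1 ✓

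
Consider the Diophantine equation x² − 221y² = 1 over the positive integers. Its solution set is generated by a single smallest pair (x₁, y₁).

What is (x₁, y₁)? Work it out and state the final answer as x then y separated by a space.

d=221: √d = [14; 1,6,2,6,1,28] (ℓ=6, even), read p_5/q_5
a_0=14:  p_0=14·1+0=14,  q_0=14·0+1=1
a_1=1:  p_1=1·14+1=15,  q_1=1·1+0=1
…
a_3=2:  p_3=2·104+15=223,  q_3=2·7+1=15
a_4=6:  p_4=6·223+104=1442,  q_4=6·15+7=97
a_5=1:  p_5=1·1442+223=1665,  q_5=1·97+15=112
→ (1665, 112).  Check: 1665²=2772225, 221·112²=2772224, difference 1.

1665 112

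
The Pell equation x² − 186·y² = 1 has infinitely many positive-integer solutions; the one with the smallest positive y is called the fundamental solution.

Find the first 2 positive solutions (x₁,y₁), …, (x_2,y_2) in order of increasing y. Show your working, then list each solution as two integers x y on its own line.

7501 550
112530001 8251100

√186 = [13; 1,1,1,3,4,3,1,1,1,26, …], period ℓ=10 (even) → k=9
k=0  a_k=13  p_k/q_k = 13/1
k=1  a_k=1  p_k/q_k = 14/1
…
k=3  a_k=1  p_k/q_k = 41/3
k=4  a_k=3  p_k/q_k = 150/11
…
k=8  a_k=1  p_k/q_k = 4787/351
k=9  a_k=1  p_k/q_k = 7501/550
fundamental: x₁=7501, y₁=550  (since 56265001 − 186·302500 = 1)
(7501+550√186)^2 = 112530001 + 8251100√186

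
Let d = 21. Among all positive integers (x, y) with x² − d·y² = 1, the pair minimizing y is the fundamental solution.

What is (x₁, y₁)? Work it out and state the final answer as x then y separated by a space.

[4; 1,1,2,1,1,8] for √21; ℓ=6 ⇒ convergent index 5
i=0: a=4 ⇒ p=4, q=1
i=1: a=1 ⇒ p=5, q=1
…
i=3: a=2 ⇒ p=23, q=5
i=4: a=1 ⇒ p=32, q=7
i=5: a=1 ⇒ p=55, q=12
→ (55, 12).  Check: 55²=3025, 21·12²=3024, difference 1.

55 12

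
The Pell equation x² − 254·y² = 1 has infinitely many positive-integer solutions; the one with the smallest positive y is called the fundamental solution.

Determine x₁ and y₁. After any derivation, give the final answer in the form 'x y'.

√254 → a₀=15, period (1,14,1,30); ℓ=4 even so k=3
i=0: a=15 ⇒ p=15, q=1
i=1: a=1 ⇒ p=16, q=1
i=2: a=14 ⇒ p=239, q=15
i=3: a=1 ⇒ p=255, q=16
→ (255, 16).  Check: 255²=65025, 254·16²=65024, difference 1.

255 16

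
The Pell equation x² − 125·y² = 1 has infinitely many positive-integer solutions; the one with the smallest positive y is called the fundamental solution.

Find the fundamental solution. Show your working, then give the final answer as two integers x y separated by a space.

930249 83204

[11; 5,1,1,5,22] for √125; ℓ=5 ⇒ convergent index 9
step 0: (11, 1)  from 11·(1,0) + (0,1)
…
step 5: (15127, 1353)  from 22·(682,61) + (123,11)
…
step 8: (167761, 15005)  from 1·(91444,8179) + (76317,6826)
step 9: (930249, 83204)  from 5·(167761,15005) + (91444,8179)
(x₁, y₁) = (930249, 83204);  930249² − 125·83204² = 1 ✓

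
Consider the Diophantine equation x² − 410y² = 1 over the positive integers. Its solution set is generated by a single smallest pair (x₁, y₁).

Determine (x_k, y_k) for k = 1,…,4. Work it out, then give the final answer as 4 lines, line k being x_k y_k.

√410 = [20; 4,40, …], period ℓ=2 (even) → k=1
step 0: (20, 1)  from 20·(1,0) + (0,1)
step 1: (81, 4)  from 4·(20,1) + (1,0)
fundamental: x₁=81, y₁=4  (since 6561 − 410·16 = 1)
(81+4√410)^2 = 13121 + 648√410
(81+4√410)^3 = 2125521 + 104972√410
(81+4√410)^4 = 344321281 + 17004816√410

81 4
13121 648
2125521 104972
344321281 17004816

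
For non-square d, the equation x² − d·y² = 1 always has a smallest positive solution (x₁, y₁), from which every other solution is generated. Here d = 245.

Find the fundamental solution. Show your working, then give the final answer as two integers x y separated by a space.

51841 3312

d=245: √d = [15; 1,1,1,7,6,7,1,1,1,30] (ℓ=10, even), read p_9/q_9
k=0  a_k=15  p_k/q_k = 15/1
…
k=3  a_k=1  p_k/q_k = 47/3
…
k=5  a_k=6  p_k/q_k = 2207/141
…
k=7  a_k=1  p_k/q_k = 18016/1151
k=8  a_k=1  p_k/q_k = 33825/2161
k=9  a_k=1  p_k/q_k = 51841/3312
→ (51841, 3312).  Check: 51841²=2687489281, 245·3312²=2687489280, difference 1.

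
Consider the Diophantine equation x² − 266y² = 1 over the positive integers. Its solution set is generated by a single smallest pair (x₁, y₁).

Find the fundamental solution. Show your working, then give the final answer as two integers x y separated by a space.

√266 = [16; 3,4,3,32, …], period ℓ=4 (even) → k=3
k=0  a_k=16  p_k/q_k = 16/1
k=1  a_k=3  p_k/q_k = 49/3
k=2  a_k=4  p_k/q_k = 212/13
k=3  a_k=3  p_k/q_k = 685/42
→ (685, 42).  Check: 685²=469225, 266·42²=469224, difference 1.

685 42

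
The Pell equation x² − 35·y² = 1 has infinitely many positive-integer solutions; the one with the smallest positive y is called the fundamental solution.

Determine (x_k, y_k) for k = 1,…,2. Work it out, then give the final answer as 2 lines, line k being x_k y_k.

√35 = [5; 1,10, …], period ℓ=2 (even) → k=1
a_0=5:  p_0=5·1+0=5,  q_0=5·0+1=1
a_1=1:  p_1=1·5+1=6,  q_1=1·1+0=1
fundamental: x₁=6, y₁=1  (since 36 − 35·1 = 1)
(x_2, y_2) = (6·6 + 35·1·1, 6·1 + 1·6) = (71, 12)

6 1
71 12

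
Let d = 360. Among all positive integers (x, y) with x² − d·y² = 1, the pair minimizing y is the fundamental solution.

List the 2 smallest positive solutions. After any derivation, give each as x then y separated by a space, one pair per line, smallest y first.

√360 = [18; 1,36, …], period ℓ=2 (even) → k=1
k=0  a_k=18  p_k/q_k = 18/1
k=1  a_k=1  p_k/q_k = 19/1
→ (19, 1).  Check: 19²=361, 360·1²=360, difference 1.
n=2: (19,1)∘(19,1) = (19·19+360·1·1, 19·1+1·19) = (721,38)

19 1
721 38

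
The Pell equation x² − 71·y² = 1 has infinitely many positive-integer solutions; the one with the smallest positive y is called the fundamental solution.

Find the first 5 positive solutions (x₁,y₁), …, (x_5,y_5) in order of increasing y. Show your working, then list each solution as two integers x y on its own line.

d=71: √d = [8; 2,2,1,7,1,2,2,16] (ℓ=8, even), read p_7/q_7
a_0=8:  p_0=8·1+0=8,  q_0=8·0+1=1
a_1=2:  p_1=2·8+1=17,  q_1=2·1+0=2
a_2=2:  p_2=2·17+8=42,  q_2=2·2+1=5
a_3=1:  p_3=1·42+17=59,  q_3=1·5+2=7
…
a_6=2:  p_6=2·514+455=1483,  q_6=2·61+54=176
a_7=2:  p_7=2·1483+514=3480,  q_7=2·176+61=413
(x₁, y₁) = (3480, 413);  3480² − 71·413² = 1 ✓
(3480+413√71)^2 = 24220799 + 2874480√71
(3480+413√71)^3 = 168576757560 + 20006380387√71
(3480+413√71)^4 = 1173294208396801 + 139244404619040√71
(3480+413√71)^5 = 8166127521864977400 + 969141036142138013√71

3480 413
24220799 2874480
168576757560 20006380387
1173294208396801 139244404619040
8166127521864977400 969141036142138013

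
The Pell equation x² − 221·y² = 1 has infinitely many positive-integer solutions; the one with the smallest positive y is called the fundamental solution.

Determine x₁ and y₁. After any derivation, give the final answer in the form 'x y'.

√221 → a₀=14, period (1,6,2,6,1,28); ℓ=6 even so k=5
a_0=14:  p_0=14·1+0=14,  q_0=14·0+1=1
a_1=1:  p_1=1·14+1=15,  q_1=1·1+0=1
a_2=6:  p_2=6·15+14=104,  q_2=6·1+1=7
…
a_4=6:  p_4=6·223+104=1442,  q_4=6·15+7=97
a_5=1:  p_5=1·1442+223=1665,  q_5=1·97+15=112
(x₁, y₁) = (1665, 112);  1665² − 221·112² = 1 ✓

1665 112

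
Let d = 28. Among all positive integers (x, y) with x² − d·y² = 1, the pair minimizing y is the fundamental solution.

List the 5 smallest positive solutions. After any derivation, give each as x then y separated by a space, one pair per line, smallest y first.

127 24
32257 6096
8193151 1548360
2081028097 393277344
528572943487 99890897016

[5; 3,2,3,10] for √28; ℓ=4 ⇒ convergent index 3
a_0=5:  p_0=5·1+0=5,  q_0=5·0+1=1
…
a_2=2:  p_2=2·16+5=37,  q_2=2·3+1=7
a_3=3:  p_3=3·37+16=127,  q_3=3·7+3=24
→ (127, 24).  Check: 127²=16129, 28·24²=16128, difference 1.
(127+24√28)^2 = 32257 + 6096√28
(127+24√28)^3 = 8193151 + 1548360√28
(127+24√28)^4 = 2081028097 + 393277344√28
(127+24√28)^5 = 528572943487 + 99890897016√28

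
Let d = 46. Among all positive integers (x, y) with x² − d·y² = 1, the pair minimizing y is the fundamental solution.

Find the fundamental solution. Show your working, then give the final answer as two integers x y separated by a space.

√46 = [6; 1,3,1,1,2,6,2,1,1,3,1,12, …], period ℓ=12 (even) → k=11
a_0=6:  p_0=6·1+0=6,  q_0=6·0+1=1
a_1=1:  p_1=1·6+1=7,  q_1=1·1+0=1
a_2=3:  p_2=3·7+6=27,  q_2=3·1+1=4
a_3=1:  p_3=1·27+7=34,  q_3=1·4+1=5
…
a_10=3:  p_10=3·5297+3147=19038,  q_10=3·781+464=2807
a_11=1:  p_11=1·19038+5297=24335,  q_11=1·2807+781=3588
fundamental: x₁=24335, y₁=3588  (since 592192225 − 46·12873744 = 1)

24335 3588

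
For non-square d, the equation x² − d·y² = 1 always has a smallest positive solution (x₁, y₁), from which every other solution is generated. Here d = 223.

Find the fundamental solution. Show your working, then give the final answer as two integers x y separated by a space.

√223 → a₀=14, period (1,13,1,28); ℓ=4 even so k=3
i=0: a=14 ⇒ p=14, q=1
i=1: a=1 ⇒ p=15, q=1
i=2: a=13 ⇒ p=209, q=14
i=3: a=1 ⇒ p=224, q=15
(x₁, y₁) = (224, 15);  224² − 223·15² = 1 ✓

224 15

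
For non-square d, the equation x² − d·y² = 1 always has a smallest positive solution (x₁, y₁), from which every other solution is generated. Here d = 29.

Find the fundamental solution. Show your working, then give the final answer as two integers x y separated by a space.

√29 = [5; 2,1,1,2,10, …], period ℓ=5 (odd) → k=9
i=0: a=5 ⇒ p=5, q=1
i=1: a=2 ⇒ p=11, q=2
i=2: a=1 ⇒ p=16, q=3
i=3: a=1 ⇒ p=27, q=5
…
i=5: a=10 ⇒ p=727, q=135
i=6: a=2 ⇒ p=1524, q=283
i=7: a=1 ⇒ p=2251, q=418
i=8: a=1 ⇒ p=3775, q=701
i=9: a=2 ⇒ p=9801, q=1820
→ (9801, 1820).  Check: 9801²=96059601, 29·1820²=96059600, difference 1.

9801 1820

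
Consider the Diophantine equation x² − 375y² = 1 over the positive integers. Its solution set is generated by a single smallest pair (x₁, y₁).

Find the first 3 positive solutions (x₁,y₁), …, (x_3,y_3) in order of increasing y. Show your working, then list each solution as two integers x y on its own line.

15124 781
457470751 23623688
13837575261124 714569313843

d=375: √d = [19; 2,1,2,1,5,1,2,1,2,38] (ℓ=10, even), read p_9/q_9
i=0: a=19 ⇒ p=19, q=1
…
i=3: a=2 ⇒ p=155, q=8
…
i=5: a=5 ⇒ p=1220, q=63
…
i=7: a=2 ⇒ p=4086, q=211
i=8: a=1 ⇒ p=5519, q=285
i=9: a=2 ⇒ p=15124, q=781
(x₁, y₁) = (15124, 781);  15124² − 375·781² = 1 ✓
(x_2, y_2) = (15124·15124 + 375·781·781, 15124·781 + 781·15124) = (457470751, 23623688)
(x_3, y_3) = (15124·457470751 + 375·781·23623688, 15124·23623688 + 781·457470751) = (13837575261124, 714569313843)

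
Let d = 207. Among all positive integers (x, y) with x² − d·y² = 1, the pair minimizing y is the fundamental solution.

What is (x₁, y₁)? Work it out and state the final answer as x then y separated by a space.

1151 80

[14; 2,1,1,2,1,1,2,28] for √207; ℓ=8 ⇒ convergent index 7
step 0: (14, 1)  from 14·(1,0) + (0,1)
…
step 6: (446, 31)  from 1·(259,18) + (187,13)
step 7: (1151, 80)  from 2·(446,31) + (259,18)
fundamental: x₁=1151, y₁=80  (since 1324801 − 207·6400 = 1)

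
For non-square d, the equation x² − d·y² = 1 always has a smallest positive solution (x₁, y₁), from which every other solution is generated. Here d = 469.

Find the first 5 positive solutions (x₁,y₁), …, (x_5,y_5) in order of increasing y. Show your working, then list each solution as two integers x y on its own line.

√469 = [21; 1,1,1,10,6,10,1,1,1,42, …], period ℓ=10 (even) → k=9
a_0=21:  p_0=21·1+0=21,  q_0=21·0+1=1
…
a_3=1:  p_3=1·43+22=65,  q_3=1·2+1=3
a_4=10:  p_4=10·65+43=693,  q_4=10·3+2=32
…
a_6=10:  p_6=10·4223+693=42923,  q_6=10·195+32=1982
…
a_8=1:  p_8=1·47146+42923=90069,  q_8=1·2177+1982=4159
a_9=1:  p_9=1·90069+47146=137215,  q_9=1·4159+2177=6336
→ (137215, 6336).  Check: 137215²=18827956225, 469·6336²=18827956224, difference 1.
n=2: (137215,6336)∘(137215,6336) = (137215·137215+469·6336·6336, 137215·6336+6336·137215) = (37655912449,1738788480)
n=3: (37655912449,1738788480)∘(137215,6336) = (137215·37655912449+469·6336·1738788480, 137215·1738788480+6336·37655912449) = (10333912053241855,477175722560064)
n=4: (10333912053241855,477175722560064)∘(137215,6336) = (137215·10333912053241855+469·6336·477175722560064, 137215·477175722560064+6336·10333912053241855) = (2835935484733506355201,130951333540419575040)
n=5: (2835935484733506355201,130951333540419575040)∘(137215,6336) = (137215·2835935484733506355201+469·6336·130951333540419575040, 137215·130951333540419575040+6336·2835935484733506355201) = (778265775065082237004568575,35936974463020168255667136)

137215 6336
37655912449 1738788480
10333912053241855 477175722560064
2835935484733506355201 130951333540419575040
778265775065082237004568575 35936974463020168255667136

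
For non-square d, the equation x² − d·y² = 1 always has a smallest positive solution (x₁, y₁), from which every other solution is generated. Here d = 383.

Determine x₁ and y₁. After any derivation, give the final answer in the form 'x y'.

18768 959

[19; 1,1,3,19,3,1,1,38] for √383; ℓ=8 ⇒ convergent index 7
a_0=19:  p_0=19·1+0=19,  q_0=19·0+1=1
…
a_2=1:  p_2=1·20+19=39,  q_2=1·1+1=2
a_3=3:  p_3=3·39+20=137,  q_3=3·2+1=7
a_4=19:  p_4=19·137+39=2642,  q_4=19·7+2=135
…
a_6=1:  p_6=1·8063+2642=10705,  q_6=1·412+135=547
a_7=1:  p_7=1·10705+8063=18768,  q_7=1·547+412=959
(x₁, y₁) = (18768, 959);  18768² − 383·959² = 1 ✓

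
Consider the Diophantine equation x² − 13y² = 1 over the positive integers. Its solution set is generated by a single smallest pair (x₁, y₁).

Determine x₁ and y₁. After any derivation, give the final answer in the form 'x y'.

√13 = [3; 1,1,1,1,6, …], period ℓ=5 (odd) → k=9
k=0  a_k=3  p_k/q_k = 3/1
k=1  a_k=1  p_k/q_k = 4/1
…
k=3  a_k=1  p_k/q_k = 11/3
k=4  a_k=1  p_k/q_k = 18/5
k=5  a_k=6  p_k/q_k = 119/33
…
k=7  a_k=1  p_k/q_k = 256/71
k=8  a_k=1  p_k/q_k = 393/109
k=9  a_k=1  p_k/q_k = 649/180
fundamental: x₁=649, y₁=180  (since 421201 − 13·32400 = 1)

649 180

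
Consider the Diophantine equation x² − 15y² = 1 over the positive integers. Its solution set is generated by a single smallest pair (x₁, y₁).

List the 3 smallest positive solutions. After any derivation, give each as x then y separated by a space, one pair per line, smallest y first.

4 1
31 8
244 63

√15 = [3; 1,6, …], period ℓ=2 (even) → k=1
i=0: a=3 ⇒ p=3, q=1
i=1: a=1 ⇒ p=4, q=1
(x₁, y₁) = (4, 1);  4² − 15·1² = 1 ✓
(x_2, y_2) = (4·4 + 15·1·1, 4·1 + 1·4) = (31, 8)
(x_3, y_3) = (4·31 + 15·1·8, 4·8 + 1·31) = (244, 63)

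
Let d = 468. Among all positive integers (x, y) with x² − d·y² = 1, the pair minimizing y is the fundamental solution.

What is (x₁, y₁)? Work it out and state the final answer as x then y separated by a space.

d=468: √d = [21; 1,1,1,2,1,1,1,42] (ℓ=8, even), read p_7/q_7
k=0  a_k=21  p_k/q_k = 21/1
…
k=2  a_k=1  p_k/q_k = 43/2
…
k=4  a_k=2  p_k/q_k = 173/8
…
k=6  a_k=1  p_k/q_k = 411/19
k=7  a_k=1  p_k/q_k = 649/30
fundamental: x₁=649, y₁=30  (since 421201 − 468·900 = 1)

649 30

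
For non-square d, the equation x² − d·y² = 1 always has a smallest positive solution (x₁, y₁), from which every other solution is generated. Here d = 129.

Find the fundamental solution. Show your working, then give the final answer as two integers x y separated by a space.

√129 = [11; 2,1,3,1,6,1,3,1,2,22, …], period ℓ=10 (even) → k=9
step 0: (11, 1)  from 11·(1,0) + (0,1)
step 1: (23, 2)  from 2·(11,1) + (1,0)
…
step 3: (125, 11)  from 3·(34,3) + (23,2)
…
step 7: (4793, 422)  from 3·(1238,109) + (1079,95)
step 8: (6031, 531)  from 1·(4793,422) + (1238,109)
step 9: (16855, 1484)  from 2·(6031,531) + (4793,422)
→ (16855, 1484).  Check: 16855²=284091025, 129·1484²=284091024, difference 1.

16855 1484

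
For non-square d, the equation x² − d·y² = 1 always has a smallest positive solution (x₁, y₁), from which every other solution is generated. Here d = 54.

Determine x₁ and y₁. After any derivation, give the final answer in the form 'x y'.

485 66

d=54: √d = [7; 2,1,6,1,2,14] (ℓ=6, even), read p_5/q_5
k=0  a_k=7  p_k/q_k = 7/1
k=1  a_k=2  p_k/q_k = 15/2
k=2  a_k=1  p_k/q_k = 22/3
…
k=4  a_k=1  p_k/q_k = 169/23
k=5  a_k=2  p_k/q_k = 485/66
→ (485, 66).  Check: 485²=235225, 54·66²=235224, difference 1.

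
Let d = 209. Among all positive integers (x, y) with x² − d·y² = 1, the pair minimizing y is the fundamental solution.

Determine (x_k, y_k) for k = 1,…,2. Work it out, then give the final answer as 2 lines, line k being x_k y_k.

46551 3220
4333991201 299788440

d=209: √d = [14; 2,5,3,2,3,5,2,28] (ℓ=8, even), read p_7/q_7
a_0=14:  p_0=14·1+0=14,  q_0=14·0+1=1
a_1=2:  p_1=2·14+1=29,  q_1=2·1+0=2
…
a_3=3:  p_3=3·159+29=506,  q_3=3·11+2=35
a_4=2:  p_4=2·506+159=1171,  q_4=2·35+11=81
…
a_6=5:  p_6=5·4019+1171=21266,  q_6=5·278+81=1471
a_7=2:  p_7=2·21266+4019=46551,  q_7=2·1471+278=3220
(x₁, y₁) = (46551, 3220);  46551² − 209·3220² = 1 ✓
n=2: (46551,3220)∘(46551,3220) = (46551·46551+209·3220·3220, 46551·3220+3220·46551) = (4333991201,299788440)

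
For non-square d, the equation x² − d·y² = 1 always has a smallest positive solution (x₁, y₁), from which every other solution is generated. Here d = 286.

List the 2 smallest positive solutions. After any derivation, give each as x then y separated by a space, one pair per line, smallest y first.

561835 33222
631317134449 37330564740

√286 = [16; 1,10,3,3,2,3,3,10,1,32, …], period ℓ=10 (even) → k=9
i=0: a=16 ⇒ p=16, q=1
i=1: a=1 ⇒ p=17, q=1
i=2: a=10 ⇒ p=186, q=11
i=3: a=3 ⇒ p=575, q=34
…
i=5: a=2 ⇒ p=4397, q=260
i=6: a=3 ⇒ p=15102, q=893
i=7: a=3 ⇒ p=49703, q=2939
i=8: a=10 ⇒ p=512132, q=30283
i=9: a=1 ⇒ p=561835, q=33222
fundamental: x₁=561835, y₁=33222  (since 315658567225 − 286·1103701284 = 1)
n=2: (561835,33222)∘(561835,33222) = (561835·561835+286·33222·33222, 561835·33222+33222·561835) = (631317134449,37330564740)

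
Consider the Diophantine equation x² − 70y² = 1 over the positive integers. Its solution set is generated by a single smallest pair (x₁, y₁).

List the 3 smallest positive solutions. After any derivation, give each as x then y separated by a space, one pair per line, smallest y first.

√70 → a₀=8, period (2,1,2,1,2,16); ℓ=6 even so k=5
k=0  a_k=8  p_k/q_k = 8/1
k=1  a_k=2  p_k/q_k = 17/2
…
k=4  a_k=1  p_k/q_k = 92/11
k=5  a_k=2  p_k/q_k = 251/30
(x₁, y₁) = (251, 30);  251² − 70·30² = 1 ✓
k=2:  x_2 = 251·251+70·30·30 = 126001,  y_2 = 251·30+30·251 = 15060
k=3:  x_3 = 251·126001+70·30·15060 = 63252251,  y_3 = 251·15060+30·126001 = 7560090

251 30
126001 15060
63252251 7560090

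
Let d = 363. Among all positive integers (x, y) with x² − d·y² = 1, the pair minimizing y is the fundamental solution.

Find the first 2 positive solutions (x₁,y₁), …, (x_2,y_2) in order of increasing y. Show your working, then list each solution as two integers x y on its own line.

d=363: √d = [19; 19,38] (ℓ=2, even), read p_1/q_1
a_0=19:  p_0=19·1+0=19,  q_0=19·0+1=1
a_1=19:  p_1=19·19+1=362,  q_1=19·1+0=19
fundamental: x₁=362, y₁=19  (since 131044 − 363·361 = 1)
k=2:  x_2 = 362·362+363·19·19 = 262087,  y_2 = 362·19+19·362 = 13756

362 19
262087 13756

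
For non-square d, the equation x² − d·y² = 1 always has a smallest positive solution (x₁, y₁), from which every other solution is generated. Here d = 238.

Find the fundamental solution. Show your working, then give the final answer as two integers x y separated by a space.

√238 = [15; 2,2,1,14,1,2,2,30, …], period ℓ=8 (even) → k=7
i=0: a=15 ⇒ p=15, q=1
…
i=3: a=1 ⇒ p=108, q=7
i=4: a=14 ⇒ p=1589, q=103
i=5: a=1 ⇒ p=1697, q=110
i=6: a=2 ⇒ p=4983, q=323
i=7: a=2 ⇒ p=11663, q=756
fundamental: x₁=11663, y₁=756  (since 136025569 − 238·571536 = 1)

11663 756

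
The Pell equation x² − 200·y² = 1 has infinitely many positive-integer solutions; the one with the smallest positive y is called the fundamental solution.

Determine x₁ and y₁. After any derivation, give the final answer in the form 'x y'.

√200 → a₀=14, period (7,28); ℓ=2 even so k=1
k=0  a_k=14  p_k/q_k = 14/1
k=1  a_k=7  p_k/q_k = 99/7
fundamental: x₁=99, y₁=7  (since 9801 − 200·49 = 1)

99 7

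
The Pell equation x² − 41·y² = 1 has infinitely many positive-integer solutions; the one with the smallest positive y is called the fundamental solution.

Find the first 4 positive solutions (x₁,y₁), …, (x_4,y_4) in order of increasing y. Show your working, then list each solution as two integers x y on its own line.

2049 320
8396801 1311360
34410088449 5373952960
141012534067201 22022457918720

√41 = [6; 2,2,12, …], period ℓ=3 (odd) → k=5
step 0: (6, 1)  from 6·(1,0) + (0,1)
step 1: (13, 2)  from 2·(6,1) + (1,0)
step 2: (32, 5)  from 2·(13,2) + (6,1)
…
step 4: (826, 129)  from 2·(397,62) + (32,5)
step 5: (2049, 320)  from 2·(826,129) + (397,62)
(x₁, y₁) = (2049, 320);  2049² − 41·320² = 1 ✓
(2049+320√41)^2 = 8396801 + 1311360√41
(2049+320√41)^3 = 34410088449 + 5373952960√41
(2049+320√41)^4 = 141012534067201 + 22022457918720√41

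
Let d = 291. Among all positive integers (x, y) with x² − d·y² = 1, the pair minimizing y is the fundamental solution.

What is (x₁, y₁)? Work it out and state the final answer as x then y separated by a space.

290 17

d=291: √d = [17; 17,34] (ℓ=2, even), read p_1/q_1
a_0=17:  p_0=17·1+0=17,  q_0=17·0+1=1
a_1=17:  p_1=17·17+1=290,  q_1=17·1+0=17
fundamental: x₁=290, y₁=17  (since 84100 − 291·289 = 1)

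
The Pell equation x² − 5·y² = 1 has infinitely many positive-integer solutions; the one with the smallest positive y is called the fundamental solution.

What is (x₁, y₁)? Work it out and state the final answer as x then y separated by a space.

9 4

d=5: √d = [2; 4] (ℓ=1, odd), read p_1/q_1
i=0: a=2 ⇒ p=2, q=1
i=1: a=4 ⇒ p=9, q=4
→ (9, 4).  Check: 9²=81, 5·4²=80, difference 1.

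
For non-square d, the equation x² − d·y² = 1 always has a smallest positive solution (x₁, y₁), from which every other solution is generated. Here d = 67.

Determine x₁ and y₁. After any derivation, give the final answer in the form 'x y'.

48842 5967

√67 → a₀=8, period (5,2,1,1,7,1,1,2,5,16); ℓ=10 even so k=9
i=0: a=8 ⇒ p=8, q=1
…
i=2: a=2 ⇒ p=90, q=11
i=3: a=1 ⇒ p=131, q=16
…
i=6: a=1 ⇒ p=1899, q=232
i=7: a=1 ⇒ p=3577, q=437
i=8: a=2 ⇒ p=9053, q=1106
i=9: a=5 ⇒ p=48842, q=5967
fundamental: x₁=48842, y₁=5967  (since 2385540964 − 67·35605089 = 1)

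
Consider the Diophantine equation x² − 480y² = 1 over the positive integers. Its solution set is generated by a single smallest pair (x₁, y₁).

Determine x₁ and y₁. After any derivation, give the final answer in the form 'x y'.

[21; 1,9,1,42] for √480; ℓ=4 ⇒ convergent index 3
k=0  a_k=21  p_k/q_k = 21/1
k=1  a_k=1  p_k/q_k = 22/1
k=2  a_k=9  p_k/q_k = 219/10
k=3  a_k=1  p_k/q_k = 241/11
(x₁, y₁) = (241, 11);  241² − 480·11² = 1 ✓

241 11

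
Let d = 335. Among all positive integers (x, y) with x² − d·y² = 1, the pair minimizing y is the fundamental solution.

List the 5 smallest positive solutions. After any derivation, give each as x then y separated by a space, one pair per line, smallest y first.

d=335: √d = [18; 3,3,3,36] (ℓ=4, even), read p_3/q_3
i=0: a=18 ⇒ p=18, q=1
i=1: a=3 ⇒ p=55, q=3
i=2: a=3 ⇒ p=183, q=10
i=3: a=3 ⇒ p=604, q=33
(x₁, y₁) = (604, 33);  604² − 335·33² = 1 ✓
n=2: (604,33)∘(604,33) = (604·604+335·33·33, 604·33+33·604) = (729631,39864)
n=3: (729631,39864)∘(604,33) = (604·729631+335·33·39864, 604·39864+33·729631) = (881393644,48155679)
n=4: (881393644,48155679)∘(604,33) = (604·881393644+335·33·48155679, 604·48155679+33·881393644) = (1064722792321,58172020368)
n=5: (1064722792321,58172020368)∘(604,33) = (604·1064722792321+335·33·58172020368, 604·58172020368+33·1064722792321) = (1286184251730124,70271752448865)

604 33
729631 39864
881393644 48155679
1064722792321 58172020368
1286184251730124 70271752448865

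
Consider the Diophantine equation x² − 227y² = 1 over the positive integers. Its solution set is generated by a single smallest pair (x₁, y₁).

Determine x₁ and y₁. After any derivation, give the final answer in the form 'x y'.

[15; 15,30] for √227; ℓ=2 ⇒ convergent index 1
i=0: a=15 ⇒ p=15, q=1
i=1: a=15 ⇒ p=226, q=15
→ (226, 15).  Check: 226²=51076, 227·15²=51075, difference 1.

226 15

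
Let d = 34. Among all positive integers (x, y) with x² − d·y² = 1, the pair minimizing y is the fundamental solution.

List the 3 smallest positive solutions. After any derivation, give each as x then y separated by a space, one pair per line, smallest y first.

√34 = [5; 1,4,1,10, …], period ℓ=4 (even) → k=3
k=0  a_k=5  p_k/q_k = 5/1
k=1  a_k=1  p_k/q_k = 6/1
k=2  a_k=4  p_k/q_k = 29/5
k=3  a_k=1  p_k/q_k = 35/6
fundamental: x₁=35, y₁=6  (since 1225 − 34·36 = 1)
n=2: (35,6)∘(35,6) = (35·35+34·6·6, 35·6+6·35) = (2449,420)
n=3: (2449,420)∘(35,6) = (35·2449+34·6·420, 35·420+6·2449) = (171395,29394)

35 6
2449 420
171395 29394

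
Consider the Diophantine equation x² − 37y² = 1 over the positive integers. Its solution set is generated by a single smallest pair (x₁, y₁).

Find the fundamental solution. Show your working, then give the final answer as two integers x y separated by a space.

73 12

[6; 12] for √37; ℓ=1 ⇒ convergent index 1
a_0=6:  p_0=6·1+0=6,  q_0=6·0+1=1
a_1=12:  p_1=12·6+1=73,  q_1=12·1+0=12
→ (73, 12).  Check: 73²=5329, 37·12²=5328, difference 1.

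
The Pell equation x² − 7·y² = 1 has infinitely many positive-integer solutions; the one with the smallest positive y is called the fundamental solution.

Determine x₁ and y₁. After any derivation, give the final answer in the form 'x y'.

8 3

[2; 1,1,1,4] for √7; ℓ=4 ⇒ convergent index 3
k=0  a_k=2  p_k/q_k = 2/1
k=1  a_k=1  p_k/q_k = 3/1
k=2  a_k=1  p_k/q_k = 5/2
k=3  a_k=1  p_k/q_k = 8/3
(x₁, y₁) = (8, 3);  8² − 7·3² = 1 ✓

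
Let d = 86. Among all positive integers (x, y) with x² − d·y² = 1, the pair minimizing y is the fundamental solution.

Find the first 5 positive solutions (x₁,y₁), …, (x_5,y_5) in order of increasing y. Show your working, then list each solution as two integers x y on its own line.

[9; 3,1,1,1,8,1,1,1,3,18] for √86; ℓ=10 ⇒ convergent index 9
k=0  a_k=9  p_k/q_k = 9/1
k=1  a_k=3  p_k/q_k = 28/3
…
k=3  a_k=1  p_k/q_k = 65/7
…
k=7  a_k=1  p_k/q_k = 1864/201
k=8  a_k=1  p_k/q_k = 2847/307
k=9  a_k=3  p_k/q_k = 10405/1122
(x₁, y₁) = (10405, 1122);  10405² − 86·1122² = 1 ✓
(x_2, y_2) = (10405·10405 + 86·1122·1122, 10405·1122 + 1122·10405) = (216528049, 23348820)
(x_3, y_3) = (10405·216528049 + 86·1122·23348820, 10405·23348820 + 1122·216528049) = (4505948689285, 485888943078)
(x_4, y_4) = (10405·4505948689285 + 86·1122·485888943078, 10405·485888943078 + 1122·4505948689285) = (93768792007492801, 10111348882104360)
(x_5, y_5) = (10405·93768792007492801 + 86·1122·10111348882104360, 10405·10111348882104360 + 1122·93768792007492801) = (1951328557169976499525, 210417169750702788522)

10405 1122
216528049 23348820
4505948689285 485888943078
93768792007492801 10111348882104360
1951328557169976499525 210417169750702788522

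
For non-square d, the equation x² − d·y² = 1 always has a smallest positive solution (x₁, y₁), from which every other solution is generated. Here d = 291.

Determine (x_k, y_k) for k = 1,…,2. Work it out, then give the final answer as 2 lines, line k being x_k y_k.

290 17
168199 9860

[17; 17,34] for √291; ℓ=2 ⇒ convergent index 1
a_0=17:  p_0=17·1+0=17,  q_0=17·0+1=1
a_1=17:  p_1=17·17+1=290,  q_1=17·1+0=17
fundamental: x₁=290, y₁=17  (since 84100 − 291·289 = 1)
n=2: (290,17)∘(290,17) = (290·290+291·17·17, 290·17+17·290) = (168199,9860)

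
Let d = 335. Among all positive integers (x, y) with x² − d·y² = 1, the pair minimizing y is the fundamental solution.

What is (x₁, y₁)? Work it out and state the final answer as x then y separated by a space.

d=335: √d = [18; 3,3,3,36] (ℓ=4, even), read p_3/q_3
step 0: (18, 1)  from 18·(1,0) + (0,1)
…
step 2: (183, 10)  from 3·(55,3) + (18,1)
step 3: (604, 33)  from 3·(183,10) + (55,3)
fundamental: x₁=604, y₁=33  (since 364816 − 335·1089 = 1)

604 33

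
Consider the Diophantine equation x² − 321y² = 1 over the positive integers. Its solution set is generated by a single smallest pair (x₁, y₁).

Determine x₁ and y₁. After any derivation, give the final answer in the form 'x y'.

215 12

√321 = [17; 1,10,1,34, …], period ℓ=4 (even) → k=3
step 0: (17, 1)  from 17·(1,0) + (0,1)
step 1: (18, 1)  from 1·(17,1) + (1,0)
step 2: (197, 11)  from 10·(18,1) + (17,1)
step 3: (215, 12)  from 1·(197,11) + (18,1)
(x₁, y₁) = (215, 12);  215² − 321·12² = 1 ✓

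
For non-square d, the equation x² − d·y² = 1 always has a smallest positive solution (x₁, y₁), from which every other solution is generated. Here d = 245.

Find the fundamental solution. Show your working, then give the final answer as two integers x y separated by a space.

51841 3312

√245 → a₀=15, period (1,1,1,7,6,7,1,1,1,30); ℓ=10 even so k=9
a_0=15:  p_0=15·1+0=15,  q_0=15·0+1=1
…
a_3=1:  p_3=1·31+16=47,  q_3=1·2+1=3
…
a_6=7:  p_6=7·2207+360=15809,  q_6=7·141+23=1010
…
a_8=1:  p_8=1·18016+15809=33825,  q_8=1·1151+1010=2161
a_9=1:  p_9=1·33825+18016=51841,  q_9=1·2161+1151=3312
(x₁, y₁) = (51841, 3312);  51841² − 245·3312² = 1 ✓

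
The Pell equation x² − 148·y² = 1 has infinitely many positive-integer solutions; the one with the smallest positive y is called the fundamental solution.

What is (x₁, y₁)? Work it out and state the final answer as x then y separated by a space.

73 6

√148 = [12; 6,24, …], period ℓ=2 (even) → k=1
a_0=12:  p_0=12·1+0=12,  q_0=12·0+1=1
a_1=6:  p_1=6·12+1=73,  q_1=6·1+0=6
(x₁, y₁) = (73, 6);  73² − 148·6² = 1 ✓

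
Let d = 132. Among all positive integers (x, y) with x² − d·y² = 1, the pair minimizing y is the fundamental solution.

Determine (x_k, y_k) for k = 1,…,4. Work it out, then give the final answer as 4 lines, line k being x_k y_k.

√132 → a₀=11, period (2,22); ℓ=2 even so k=1
a_0=11:  p_0=11·1+0=11,  q_0=11·0+1=1
a_1=2:  p_1=2·11+1=23,  q_1=2·1+0=2
fundamental: x₁=23, y₁=2  (since 529 − 132·4 = 1)
k=2:  x_2 = 23·23+132·2·2 = 1057,  y_2 = 23·2+2·23 = 92
k=3:  x_3 = 23·1057+132·2·92 = 48599,  y_3 = 23·92+2·1057 = 4230
k=4:  x_4 = 23·48599+132·2·4230 = 2234497,  y_4 = 23·4230+2·48599 = 194488

23 2
1057 92
48599 4230
2234497 194488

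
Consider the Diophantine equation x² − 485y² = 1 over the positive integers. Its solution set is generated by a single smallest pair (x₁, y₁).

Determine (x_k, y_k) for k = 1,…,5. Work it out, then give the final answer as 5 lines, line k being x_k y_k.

d=485: √d = [22; 44] (ℓ=1, odd), read p_1/q_1
k=0  a_k=22  p_k/q_k = 22/1
k=1  a_k=44  p_k/q_k = 969/44
fundamental: x₁=969, y₁=44  (since 938961 − 485·1936 = 1)
n=2: (969,44)∘(969,44) = (969·969+485·44·44, 969·44+44·969) = (1877921,85272)
n=3: (1877921,85272)∘(969,44) = (969·1877921+485·44·85272, 969·85272+44·1877921) = (3639409929,165257092)
n=4: (3639409929,165257092)∘(969,44) = (969·3639409929+485·44·165257092, 969·165257092+44·3639409929) = (7053174564481,320268159024)
n=5: (7053174564481,320268159024)∘(969,44) = (969·7053174564481+485·44·320268159024, 969·320268159024+44·7053174564481) = (13669048666554249,620679526931420)

969 44
1877921 85272
3639409929 165257092
7053174564481 320268159024
13669048666554249 620679526931420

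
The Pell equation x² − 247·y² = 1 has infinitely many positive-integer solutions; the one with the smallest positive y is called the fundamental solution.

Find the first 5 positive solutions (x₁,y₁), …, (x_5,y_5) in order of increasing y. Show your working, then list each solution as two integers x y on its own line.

√247 = [15; 1,2,1,1,9,1,9,1,1,2,1,30, …], period ℓ=12 (even) → k=11
step 0: (15, 1)  from 15·(1,0) + (0,1)
…
step 2: (47, 3)  from 2·(16,1) + (15,1)
…
step 4: (110, 7)  from 1·(63,4) + (47,3)
step 5: (1053, 67)  from 9·(110,7) + (63,4)
step 6: (1163, 74)  from 1·(1053,67) + (110,7)
step 7: (11520, 733)  from 9·(1163,74) + (1053,67)
step 8: (12683, 807)  from 1·(11520,733) + (1163,74)
…
step 10: (61089, 3887)  from 2·(24203,1540) + (12683,807)
step 11: (85292, 5427)  from 1·(61089,3887) + (24203,1540)
fundamental: x₁=85292, y₁=5427  (since 7274725264 − 247·29452329 = 1)
k=2:  x_2 = 85292·85292+247·5427·5427 = 14549450527,  y_2 = 85292·5427+5427·85292 = 925759368
k=3:  x_3 = 85292·14549450527+247·5427·925759368 = 2481903468612476,  y_3 = 85292·925759368+5427·14549450527 = 157919736025485
k=4:  x_4 = 85292·2481903468612476+247·5427·157919736025485 = 423373021275241155457,  y_4 = 85292·157919736025485+5427·2481903468612476 = 26938580249245573872
k=5:  x_5 = 85292·423373021275241155457+247·5427·26938580249245573872 = 72220663458733833793864412,  y_5 = 85292·26938580249245573872+5427·423373021275241155457 = 4595290773079387237355763

85292 5427
14549450527 925759368
2481903468612476 157919736025485
423373021275241155457 26938580249245573872
72220663458733833793864412 4595290773079387237355763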